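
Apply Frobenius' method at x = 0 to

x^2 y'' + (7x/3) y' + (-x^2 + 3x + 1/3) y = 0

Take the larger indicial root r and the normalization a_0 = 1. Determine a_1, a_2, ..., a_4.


Write in Frobenius form y'' + (p(x)/x) y' + (q(x)/x^2) y = 0:
  p(x) = 7/3,  q(x) = -x^2 + 3x + 1/3.
Indicial equation: r(r-1) + (7/3) r + (1/3) = 0 -> roots r_1 = -1/3, r_2 = -1.
Take r = r_1 = -1/3. Let y(x) = x^r sum_{n>=0} a_n x^n with a_0 = 1.
Substitute y = x^r sum a_n x^n and match x^{r+n}. The recurrence is
  D(n) a_n + 3 a_{n-1} - 1 a_{n-2} = 0,  where D(n) = (r+n)(r+n-1) + (7/3)(r+n) + (1/3).
  a_n = [-3 a_{n-1} + 1 a_{n-2}] / D(n).
Since the indicial polynomial factors as (r - r_1)(r - r_2), D(n) = (r_1 + n - r_1)(r_1 + n - r_2) = n(n + 2/3).
Evaluating step by step (a_0 = 1):
  n = 1: D(1) = 1(1 + 2/3) = 5/3; numerator = -3(1) = -3; a_1 = (-3)/(5/3) = -9/5
  n = 2: D(2) = 2(2 + 2/3) = 16/3; numerator = -3(-9/5) + 1(1) = 32/5; a_2 = (32/5)/(16/3) = 6/5
  n = 3: D(3) = 3(3 + 2/3) = 11; numerator = -3(6/5) + 1(-9/5) = -27/5; a_3 = (-27/5)/(11) = -27/55
  n = 4: D(4) = 4(4 + 2/3) = 56/3; numerator = -3(-27/55) + 1(6/5) = 147/55; a_4 = (147/55)/(56/3) = 63/440

r = -1/3; a_0 = 1; a_1 = -9/5; a_2 = 6/5; a_3 = -27/55; a_4 = 63/440


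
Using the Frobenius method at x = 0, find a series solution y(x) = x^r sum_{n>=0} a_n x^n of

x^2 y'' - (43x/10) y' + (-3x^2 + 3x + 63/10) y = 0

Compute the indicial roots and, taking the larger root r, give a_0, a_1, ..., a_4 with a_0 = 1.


Write in Frobenius form y'' + (p(x)/x) y' + (q(x)/x^2) y = 0:
  p(x) = -43/10,  q(x) = -3x^2 + 3x + 63/10.
Indicial equation: r(r-1) + (-43/10) r + (63/10) = 0 -> roots r_1 = 7/2, r_2 = 9/5.
Take r = r_1 = 7/2. Let y(x) = x^r sum_{n>=0} a_n x^n with a_0 = 1.
Substitute y = x^r sum a_n x^n and match x^{r+n}. The recurrence is
  D(n) a_n + 3 a_{n-1} - 3 a_{n-2} = 0,  where D(n) = (r+n)(r+n-1) + (-43/10)(r+n) + (63/10).
  a_n = [-3 a_{n-1} + 3 a_{n-2}] / D(n).
Since the indicial polynomial factors as (r - r_1)(r - r_2), D(n) = (r_1 + n - r_1)(r_1 + n - r_2) = n(n + 17/10).
Evaluating step by step (a_0 = 1):
  n = 1: D(1) = 1(1 + 17/10) = 27/10; numerator = -3(1) = -3; a_1 = (-3)/(27/10) = -10/9
  n = 2: D(2) = 2(2 + 17/10) = 37/5; numerator = -3(-10/9) + 3(1) = 19/3; a_2 = (19/3)/(37/5) = 95/111
  n = 3: D(3) = 3(3 + 17/10) = 141/10; numerator = -3(95/111) + 3(-10/9) = -655/111; a_3 = (-655/111)/(141/10) = -6550/15651
  n = 4: D(4) = 4(4 + 17/10) = 114/5; numerator = -3(-6550/15651) + 3(95/111) = 19945/5217; a_4 = (19945/5217)/(114/5) = 99725/594738

r = 7/2; a_0 = 1; a_1 = -10/9; a_2 = 95/111; a_3 = -6550/15651; a_4 = 99725/594738


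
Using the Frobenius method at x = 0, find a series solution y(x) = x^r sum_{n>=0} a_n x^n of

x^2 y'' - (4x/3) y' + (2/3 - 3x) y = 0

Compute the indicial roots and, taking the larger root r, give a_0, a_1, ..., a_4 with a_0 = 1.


Write in Frobenius form y'' + (p(x)/x) y' + (q(x)/x^2) y = 0:
  p(x) = -4/3,  q(x) = 2/3 - 3x.
Indicial equation: r(r-1) + (-4/3) r + (2/3) = 0 -> roots r_1 = 2, r_2 = 1/3.
Take r = r_1 = 2. Let y(x) = x^r sum_{n>=0} a_n x^n with a_0 = 1.
Substitute y = x^r sum a_n x^n and match x^{r+n}. The recurrence is
  D(n) a_n - 3 a_{n-1} = 0,  where D(n) = (r+n)(r+n-1) + (-4/3)(r+n) + (2/3).
  a_n = 3 / D(n) * a_{n-1}.
Since the indicial polynomial factors as (r - r_1)(r - r_2), D(n) = (r_1 + n - r_1)(r_1 + n - r_2) = n(n + 5/3).
Evaluating step by step (a_0 = 1):
  n = 1: D(1) = 1(1 + 5/3) = 8/3; numerator = 3(1) = 3; a_1 = (3)/(8/3) = 9/8
  n = 2: D(2) = 2(2 + 5/3) = 22/3; numerator = 3(9/8) = 27/8; a_2 = (27/8)/(22/3) = 81/176
  n = 3: D(3) = 3(3 + 5/3) = 14; numerator = 3(81/176) = 243/176; a_3 = (243/176)/(14) = 243/2464
  n = 4: D(4) = 4(4 + 5/3) = 68/3; numerator = 3(243/2464) = 729/2464; a_4 = (729/2464)/(68/3) = 2187/167552

r = 2; a_0 = 1; a_1 = 9/8; a_2 = 81/176; a_3 = 243/2464; a_4 = 2187/167552


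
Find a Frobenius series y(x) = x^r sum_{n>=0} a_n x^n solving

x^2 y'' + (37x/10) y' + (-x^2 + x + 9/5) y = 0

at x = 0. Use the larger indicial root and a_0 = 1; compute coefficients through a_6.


Write in Frobenius form y'' + (p(x)/x) y' + (q(x)/x^2) y = 0:
  p(x) = 37/10,  q(x) = -x^2 + x + 9/5.
Indicial equation: r(r-1) + (37/10) r + (9/5) = 0 -> roots r_1 = -6/5, r_2 = -3/2.
Take r = r_1 = -6/5. Let y(x) = x^r sum_{n>=0} a_n x^n with a_0 = 1.
Substitute y = x^r sum a_n x^n and match x^{r+n}. The recurrence is
  D(n) a_n + 1 a_{n-1} - 1 a_{n-2} = 0,  where D(n) = (r+n)(r+n-1) + (37/10)(r+n) + (9/5).
  a_n = [-1 a_{n-1} + 1 a_{n-2}] / D(n).
Since the indicial polynomial factors as (r - r_1)(r - r_2), D(n) = (r_1 + n - r_1)(r_1 + n - r_2) = n(n + 3/10).
Evaluating step by step (a_0 = 1):
  n = 1: D(1) = 1(1 + 3/10) = 13/10; numerator = -1(1) = -1; a_1 = (-1)/(13/10) = -10/13
  n = 2: D(2) = 2(2 + 3/10) = 23/5; numerator = -1(-10/13) + 1(1) = 23/13; a_2 = (23/13)/(23/5) = 5/13
  n = 3: D(3) = 3(3 + 3/10) = 99/10; numerator = -1(5/13) + 1(-10/13) = -15/13; a_3 = (-15/13)/(99/10) = -50/429
  n = 4: D(4) = 4(4 + 3/10) = 86/5; numerator = -1(-50/429) + 1(5/13) = 215/429; a_4 = (215/429)/(86/5) = 25/858
  n = 5: D(5) = 5(5 + 3/10) = 53/2; numerator = -1(25/858) + 1(-50/429) = -125/858; a_5 = (-125/858)/(53/2) = -125/22737
  n = 6: D(6) = 6(6 + 3/10) = 189/5; numerator = -1(-125/22737) + 1(25/858) = 525/15158; a_6 = (525/15158)/(189/5) = 125/136422

r = -6/5; a_0 = 1; a_1 = -10/13; a_2 = 5/13; a_3 = -50/429; a_4 = 25/858; a_5 = -125/22737; a_6 = 125/136422


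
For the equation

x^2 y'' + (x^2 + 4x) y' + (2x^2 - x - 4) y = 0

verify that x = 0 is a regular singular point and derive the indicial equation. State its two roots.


Divide by x^2 to reach normal form y'' + P_1(x) y' + P_2(x) y = 0 with P_1(x) = 1 + 4/x and P_2(x) = 2 - 1/x - 4/x^2.
x = 0 is a singular point because the y'-coefficient 1 + 4/x has a pole at x = 0 and the y-coefficient 2 - 1/x - 4/x^2 has a pole at x = 0.
It is a regular singular point because x P_1(x) = p(x) = x + 4 and x^2 P_2(x) = q(x) = 2x^2 - x - 4 are polynomials, hence analytic at x = 0.
p(0) = 4,  q(0) = -4.
Indicial equation: r(r-1) + p(0) r + q(0) = 0, i.e. r^2 + (p(0) - 1) r + q(0) = 0, i.e. r^2 + 3 r - 4 = 0.
Discriminant: (3)^2 - 4(-4) = 25, so r = (-3 ± 5)/2.
Solving: r_1 = 1, r_2 = -4.

indicial: r^2 + 3 r - 4 = 0; roots r_1 = 1, r_2 = -4


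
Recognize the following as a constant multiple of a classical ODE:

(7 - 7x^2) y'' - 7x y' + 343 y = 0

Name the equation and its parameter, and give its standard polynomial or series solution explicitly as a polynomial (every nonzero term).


All three coefficients share the factor 7; dividing through by 7 gives  (1 - x^2) y'' - x y' + 49 y = 0.
This matches the Chebyshev equation (1 - x^2) y'' - x y' + n^2 y = 0 (note the -x y' term, not -2x y') with n^2 = 49, so n = 7; the polynomial solution is T_7(x).
With y = sum_k a_k x^k, matching x^k gives (k+2)(k+1) a_{k+2} = (k^2 - n^2) a_k = (k - 7)(k + 7) a_k. The right side vanishes at k = 7, so the series with the parity of 7 terminates at degree 7.
Standard normalization: leading coefficient of T_n is 2^(n-1), so a_7 = 2^6 = 64. Work downward with a_k = (k+1)(k+2) a_{k+2} / ((k - 7)(k + 7)):
  a_5 = (6)(7)(64) / ((5 - 7)(5 + 7)) = 2688/(-24) = -112
  a_3 = (4)(5)(-112) / ((3 - 7)(3 + 7)) = -2240/(-40) = 56
  a_1 = (2)(3)(56) / ((1 - 7)(1 + 7)) = 336/(-48) = -7
Hence T_7(x) = 64 x^7 - 112 x^5 + 56 x^3 - 7 x.

T_7(x); series = 64 x^7 - 112 x^5 + 56 x^3 - 7 x


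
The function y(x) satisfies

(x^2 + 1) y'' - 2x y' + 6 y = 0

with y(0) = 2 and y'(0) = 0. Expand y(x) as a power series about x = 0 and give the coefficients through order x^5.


Ansatz: y(x) = sum_{n>=0} a_n x^n, so y'(x) = sum_{n>=1} n a_n x^(n-1) and y''(x) = sum_{n>=2} n(n-1) a_n x^(n-2).
Substitute into P(x) y'' + Q(x) y' + R(x) y = 0 with P(x) = x^2 + 1, Q(x) = -2x, R(x) = 6, and match powers of x.
Initial conditions: a_0 = 2, a_1 = 0.
Setting the coefficient of each power of x to zero and solving order by order (substituting the coefficients already found):
  x^0: 2 a_2 + 6 a_0 = 0  ->  2 a_2 = -6 a_0 = -12  ->  a_2 = -6
  x^1: 6 a_3 + 4 a_1 = 0  ->  6 a_3 = -4 a_1 = 0  ->  a_3 = 0
  x^2: 12 a_4 + 4 a_2 = 0  ->  12 a_4 = -4 a_2 = 24  ->  a_4 = 2
  x^3: 20 a_5 + 6 a_3 = 0  ->  20 a_5 = -6 a_3 = 0  ->  a_5 = 0
Truncated series: y(x) = 2 - 6 x^2 + 2 x^4 + O(x^6).

a_0 = 2; a_1 = 0; a_2 = -6; a_3 = 0; a_4 = 2; a_5 = 0


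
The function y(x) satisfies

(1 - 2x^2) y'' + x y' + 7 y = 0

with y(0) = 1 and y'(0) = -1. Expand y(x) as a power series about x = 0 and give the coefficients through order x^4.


Ansatz: y(x) = sum_{n>=0} a_n x^n, so y'(x) = sum_{n>=1} n a_n x^(n-1) and y''(x) = sum_{n>=2} n(n-1) a_n x^(n-2).
Substitute into P(x) y'' + Q(x) y' + R(x) y = 0 with P(x) = 1 - 2x^2, Q(x) = x, R(x) = 7, and match powers of x.
Initial conditions: a_0 = 1, a_1 = -1.
Setting the coefficient of each power of x to zero and solving order by order (substituting the coefficients already found):
  x^0: 2 a_2 + 7 a_0 = 0  ->  2 a_2 = -7 a_0 = -7  ->  a_2 = -7/2
  x^1: 6 a_3 + 8 a_1 = 0  ->  6 a_3 = -8 a_1 = 8  ->  a_3 = 4/3
  x^2: 12 a_4 + 5 a_2 = 0  ->  12 a_4 = -5 a_2 = 35/2  ->  a_4 = 35/24
Truncated series: y(x) = 1 - x - (7/2) x^2 + (4/3) x^3 + (35/24) x^4 + O(x^5).

a_0 = 1; a_1 = -1; a_2 = -7/2; a_3 = 4/3; a_4 = 35/24


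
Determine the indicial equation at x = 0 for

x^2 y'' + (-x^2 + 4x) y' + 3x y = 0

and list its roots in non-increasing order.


Divide by x^2 to reach normal form y'' + P_1(x) y' + P_2(x) y = 0 with P_1(x) = -1 + 4/x and P_2(x) = 3/x.
x = 0 is a singular point because the y'-coefficient -1 + 4/x has a pole at x = 0 and the y-coefficient 3/x has a pole at x = 0.
It is a regular singular point because x P_1(x) = p(x) = 4 - x and x^2 P_2(x) = q(x) = 3x are polynomials, hence analytic at x = 0.
p(0) = 4,  q(0) = 0.
Indicial equation: r(r-1) + p(0) r + q(0) = 0, i.e. r^2 + (p(0) - 1) r + q(0) = 0, i.e. r^2 + 3 r = 0.
Discriminant: (3)^2 - 4(0) = 9, so r = (-3 ± 3)/2.
Solving: r_1 = 0, r_2 = -3.

indicial: r^2 + 3 r = 0; roots r_1 = 0, r_2 = -3


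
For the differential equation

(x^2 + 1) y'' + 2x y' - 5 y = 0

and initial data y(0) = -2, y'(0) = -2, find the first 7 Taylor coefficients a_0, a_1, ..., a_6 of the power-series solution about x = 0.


Ansatz: y(x) = sum_{n>=0} a_n x^n, so y'(x) = sum_{n>=1} n a_n x^(n-1) and y''(x) = sum_{n>=2} n(n-1) a_n x^(n-2).
Substitute into P(x) y'' + Q(x) y' + R(x) y = 0 with P(x) = x^2 + 1, Q(x) = 2x, R(x) = -5, and match powers of x.
Initial conditions: a_0 = -2, a_1 = -2.
Setting the coefficient of each power of x to zero and solving order by order (substituting the coefficients already found):
  x^0: 2 a_2 - 5 a_0 = 0  ->  2 a_2 = 5 a_0 = -10  ->  a_2 = -5
  x^1: 6 a_3 - 3 a_1 = 0  ->  6 a_3 = 3 a_1 = -6  ->  a_3 = -1
  x^2: 12 a_4 + a_2 = 0  ->  12 a_4 = -a_2 = 5  ->  a_4 = 5/12
  x^3: 20 a_5 + 7 a_3 = 0  ->  20 a_5 = -7 a_3 = 7  ->  a_5 = 7/20
  x^4: 30 a_6 + 15 a_4 = 0  ->  30 a_6 = -15 a_4 = -25/4  ->  a_6 = -5/24
Truncated series: y(x) = -2 - 2 x - 5 x^2 - x^3 + (5/12) x^4 + (7/20) x^5 - (5/24) x^6 + O(x^7).

a_0 = -2; a_1 = -2; a_2 = -5; a_3 = -1; a_4 = 5/12; a_5 = 7/20; a_6 = -5/24


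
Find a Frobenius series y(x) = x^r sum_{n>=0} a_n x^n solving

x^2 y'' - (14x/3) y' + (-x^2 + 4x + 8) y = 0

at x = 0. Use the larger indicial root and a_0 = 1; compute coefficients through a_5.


Write in Frobenius form y'' + (p(x)/x) y' + (q(x)/x^2) y = 0:
  p(x) = -14/3,  q(x) = -x^2 + 4x + 8.
Indicial equation: r(r-1) + (-14/3) r + (8) = 0 -> roots r_1 = 3, r_2 = 8/3.
Take r = r_1 = 3. Let y(x) = x^r sum_{n>=0} a_n x^n with a_0 = 1.
Substitute y = x^r sum a_n x^n and match x^{r+n}. The recurrence is
  D(n) a_n + 4 a_{n-1} - 1 a_{n-2} = 0,  where D(n) = (r+n)(r+n-1) + (-14/3)(r+n) + (8).
  a_n = [-4 a_{n-1} + 1 a_{n-2}] / D(n).
Since the indicial polynomial factors as (r - r_1)(r - r_2), D(n) = (r_1 + n - r_1)(r_1 + n - r_2) = n(n + 1/3).
Evaluating step by step (a_0 = 1):
  n = 1: D(1) = 1(1 + 1/3) = 4/3; numerator = -4(1) = -4; a_1 = (-4)/(4/3) = -3
  n = 2: D(2) = 2(2 + 1/3) = 14/3; numerator = -4(-3) + 1(1) = 13; a_2 = (13)/(14/3) = 39/14
  n = 3: D(3) = 3(3 + 1/3) = 10; numerator = -4(39/14) + 1(-3) = -99/7; a_3 = (-99/7)/(10) = -99/70
  n = 4: D(4) = 4(4 + 1/3) = 52/3; numerator = -4(-99/70) + 1(39/14) = 591/70; a_4 = (591/70)/(52/3) = 1773/3640
  n = 5: D(5) = 5(5 + 1/3) = 80/3; numerator = -4(1773/3640) + 1(-99/70) = -306/91; a_5 = (-306/91)/(80/3) = -459/3640

r = 3; a_0 = 1; a_1 = -3; a_2 = 39/14; a_3 = -99/70; a_4 = 1773/3640; a_5 = -459/3640


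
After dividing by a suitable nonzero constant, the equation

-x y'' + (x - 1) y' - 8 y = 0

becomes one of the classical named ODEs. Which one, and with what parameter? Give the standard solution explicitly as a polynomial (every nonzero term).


All three coefficients share the factor -1; dividing through by -1 gives  x y'' + (1 - x) y' + 8 y = 0.
This matches the Laguerre equation x y'' + (1 - x) y' + n y = 0 with n = 8; the polynomial solution is L_8(x).
With y = sum_k a_k x^k, matching x^k gives (k+1)k a_{k+1} + (k+1) a_{k+1} - k a_k + n a_k = 0, i.e. (k+1)^2 a_{k+1} = (k - n) a_k = (k - 8) a_k. The right side vanishes at k = 8, so the series terminates at degree 8.
Standard normalization L_n(0) = 1 gives a_0 = 1. Work upward with a_{k+1} = (k - 8) a_k / (k+1)^2:
  a_1 = (0 - 8)(1) / 1^2 = -8/1 = -8
  a_2 = (1 - 8)(-8) / 2^2 = 56/4 = 14
  a_3 = (2 - 8)(14) / 3^2 = -84/9 = -28/3
  a_4 = (3 - 8)(-28/3) / 4^2 = (140/3)/16 = 35/12
  a_5 = (4 - 8)(35/12) / 5^2 = (-35/3)/25 = -7/15
  a_6 = (5 - 8)(-7/15) / 6^2 = (7/5)/36 = 7/180
  a_7 = (6 - 8)(7/180) / 7^2 = (-7/90)/49 = -1/630
  a_8 = (7 - 8)(-1/630) / 8^2 = (1/630)/64 = 1/40320
Hence L_8(x) = x^8/40320 - x^7/630 + 7 x^6/180 - 7 x^5/15 + 35 x^4/12 - 28 x^3/3 + 14 x^2 - 8 x + 1.

L_8(x); series = x^8/40320 - x^7/630 + 7 x^6/180 - 7 x^5/15 + 35 x^4/12 - 28 x^3/3 + 14 x^2 - 8 x + 1


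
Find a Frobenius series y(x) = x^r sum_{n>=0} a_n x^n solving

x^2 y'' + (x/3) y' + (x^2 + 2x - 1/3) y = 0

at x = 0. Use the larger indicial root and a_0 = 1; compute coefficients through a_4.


Write in Frobenius form y'' + (p(x)/x) y' + (q(x)/x^2) y = 0:
  p(x) = 1/3,  q(x) = x^2 + 2x - 1/3.
Indicial equation: r(r-1) + (1/3) r + (-1/3) = 0 -> roots r_1 = 1, r_2 = -1/3.
Take r = r_1 = 1. Let y(x) = x^r sum_{n>=0} a_n x^n with a_0 = 1.
Substitute y = x^r sum a_n x^n and match x^{r+n}. The recurrence is
  D(n) a_n + 2 a_{n-1} + 1 a_{n-2} = 0,  where D(n) = (r+n)(r+n-1) + (1/3)(r+n) + (-1/3).
  a_n = [-2 a_{n-1} - 1 a_{n-2}] / D(n).
Since the indicial polynomial factors as (r - r_1)(r - r_2), D(n) = (r_1 + n - r_1)(r_1 + n - r_2) = n(n + 4/3).
Evaluating step by step (a_0 = 1):
  n = 1: D(1) = 1(1 + 4/3) = 7/3; numerator = -2(1) = -2; a_1 = (-2)/(7/3) = -6/7
  n = 2: D(2) = 2(2 + 4/3) = 20/3; numerator = -2(-6/7) - 1(1) = 5/7; a_2 = (5/7)/(20/3) = 3/28
  n = 3: D(3) = 3(3 + 4/3) = 13; numerator = -2(3/28) - 1(-6/7) = 9/14; a_3 = (9/14)/(13) = 9/182
  n = 4: D(4) = 4(4 + 4/3) = 64/3; numerator = -2(9/182) - 1(3/28) = -75/364; a_4 = (-75/364)/(64/3) = -225/23296

r = 1; a_0 = 1; a_1 = -6/7; a_2 = 3/28; a_3 = 9/182; a_4 = -225/23296


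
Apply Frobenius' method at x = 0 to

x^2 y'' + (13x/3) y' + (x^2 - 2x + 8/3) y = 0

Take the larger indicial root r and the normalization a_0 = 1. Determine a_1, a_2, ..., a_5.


Write in Frobenius form y'' + (p(x)/x) y' + (q(x)/x^2) y = 0:
  p(x) = 13/3,  q(x) = x^2 - 2x + 8/3.
Indicial equation: r(r-1) + (13/3) r + (8/3) = 0 -> roots r_1 = -4/3, r_2 = -2.
Take r = r_1 = -4/3. Let y(x) = x^r sum_{n>=0} a_n x^n with a_0 = 1.
Substitute y = x^r sum a_n x^n and match x^{r+n}. The recurrence is
  D(n) a_n - 2 a_{n-1} + 1 a_{n-2} = 0,  where D(n) = (r+n)(r+n-1) + (13/3)(r+n) + (8/3).
  a_n = [2 a_{n-1} - 1 a_{n-2}] / D(n).
Since the indicial polynomial factors as (r - r_1)(r - r_2), D(n) = (r_1 + n - r_1)(r_1 + n - r_2) = n(n + 2/3).
Evaluating step by step (a_0 = 1):
  n = 1: D(1) = 1(1 + 2/3) = 5/3; numerator = 2(1) = 2; a_1 = (2)/(5/3) = 6/5
  n = 2: D(2) = 2(2 + 2/3) = 16/3; numerator = 2(6/5) - 1(1) = 7/5; a_2 = (7/5)/(16/3) = 21/80
  n = 3: D(3) = 3(3 + 2/3) = 11; numerator = 2(21/80) - 1(6/5) = -27/40; a_3 = (-27/40)/(11) = -27/440
  n = 4: D(4) = 4(4 + 2/3) = 56/3; numerator = 2(-27/440) - 1(21/80) = -339/880; a_4 = (-339/880)/(56/3) = -1017/49280
  n = 5: D(5) = 5(5 + 2/3) = 85/3; numerator = 2(-1017/49280) - 1(-27/440) = 9/448; a_5 = (9/448)/(85/3) = 27/38080

r = -4/3; a_0 = 1; a_1 = 6/5; a_2 = 21/80; a_3 = -27/440; a_4 = -1017/49280; a_5 = 27/38080


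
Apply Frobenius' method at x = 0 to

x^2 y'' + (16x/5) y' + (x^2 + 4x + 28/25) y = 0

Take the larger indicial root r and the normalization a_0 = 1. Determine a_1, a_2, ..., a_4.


Write in Frobenius form y'' + (p(x)/x) y' + (q(x)/x^2) y = 0:
  p(x) = 16/5,  q(x) = x^2 + 4x + 28/25.
Indicial equation: r(r-1) + (16/5) r + (28/25) = 0 -> roots r_1 = -4/5, r_2 = -7/5.
Take r = r_1 = -4/5. Let y(x) = x^r sum_{n>=0} a_n x^n with a_0 = 1.
Substitute y = x^r sum a_n x^n and match x^{r+n}. The recurrence is
  D(n) a_n + 4 a_{n-1} + 1 a_{n-2} = 0,  where D(n) = (r+n)(r+n-1) + (16/5)(r+n) + (28/25).
  a_n = [-4 a_{n-1} - 1 a_{n-2}] / D(n).
Since the indicial polynomial factors as (r - r_1)(r - r_2), D(n) = (r_1 + n - r_1)(r_1 + n - r_2) = n(n + 3/5).
Evaluating step by step (a_0 = 1):
  n = 1: D(1) = 1(1 + 3/5) = 8/5; numerator = -4(1) = -4; a_1 = (-4)/(8/5) = -5/2
  n = 2: D(2) = 2(2 + 3/5) = 26/5; numerator = -4(-5/2) - 1(1) = 9; a_2 = (9)/(26/5) = 45/26
  n = 3: D(3) = 3(3 + 3/5) = 54/5; numerator = -4(45/26) - 1(-5/2) = -115/26; a_3 = (-115/26)/(54/5) = -575/1404
  n = 4: D(4) = 4(4 + 3/5) = 92/5; numerator = -4(-575/1404) - 1(45/26) = -5/54; a_4 = (-5/54)/(92/5) = -25/4968

r = -4/5; a_0 = 1; a_1 = -5/2; a_2 = 45/26; a_3 = -575/1404; a_4 = -25/4968


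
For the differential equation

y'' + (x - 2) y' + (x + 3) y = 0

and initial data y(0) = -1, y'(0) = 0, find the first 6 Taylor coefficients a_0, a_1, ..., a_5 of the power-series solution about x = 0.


Ansatz: y(x) = sum_{n>=0} a_n x^n, so y'(x) = sum_{n>=1} n a_n x^(n-1) and y''(x) = sum_{n>=2} n(n-1) a_n x^(n-2).
Substitute into P(x) y'' + Q(x) y' + R(x) y = 0 with P(x) = 1, Q(x) = x - 2, R(x) = x + 3, and match powers of x.
Initial conditions: a_0 = -1, a_1 = 0.
Setting the coefficient of each power of x to zero and solving order by order (substituting the coefficients already found):
  x^0: 2 a_2 - 2 a_1 + 3 a_0 = 0  ->  2 a_2 = 2 a_1 - 3 a_0 = 3  ->  a_2 = 3/2
  x^1: 6 a_3 - 4 a_2 + 4 a_1 + a_0 = 0  ->  6 a_3 = 4 a_2 - 4 a_1 - a_0 = 7  ->  a_3 = 7/6
  x^2: 12 a_4 - 6 a_3 + 5 a_2 + a_1 = 0  ->  12 a_4 = 6 a_3 - 5 a_2 - a_1 = -1/2  ->  a_4 = -1/24
  x^3: 20 a_5 - 8 a_4 + 6 a_3 + a_2 = 0  ->  20 a_5 = 8 a_4 - 6 a_3 - a_2 = -53/6  ->  a_5 = -53/120
Truncated series: y(x) = -1 + (3/2) x^2 + (7/6) x^3 - (1/24) x^4 - (53/120) x^5 + O(x^6).

a_0 = -1; a_1 = 0; a_2 = 3/2; a_3 = 7/6; a_4 = -1/24; a_5 = -53/120


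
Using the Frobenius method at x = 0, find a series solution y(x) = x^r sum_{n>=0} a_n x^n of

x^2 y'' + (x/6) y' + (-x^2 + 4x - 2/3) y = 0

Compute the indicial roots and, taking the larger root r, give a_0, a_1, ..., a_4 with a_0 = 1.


Write in Frobenius form y'' + (p(x)/x) y' + (q(x)/x^2) y = 0:
  p(x) = 1/6,  q(x) = -x^2 + 4x - 2/3.
Indicial equation: r(r-1) + (1/6) r + (-2/3) = 0 -> roots r_1 = 4/3, r_2 = -1/2.
Take r = r_1 = 4/3. Let y(x) = x^r sum_{n>=0} a_n x^n with a_0 = 1.
Substitute y = x^r sum a_n x^n and match x^{r+n}. The recurrence is
  D(n) a_n + 4 a_{n-1} - 1 a_{n-2} = 0,  where D(n) = (r+n)(r+n-1) + (1/6)(r+n) + (-2/3).
  a_n = [-4 a_{n-1} + 1 a_{n-2}] / D(n).
Since the indicial polynomial factors as (r - r_1)(r - r_2), D(n) = (r_1 + n - r_1)(r_1 + n - r_2) = n(n + 11/6).
Evaluating step by step (a_0 = 1):
  n = 1: D(1) = 1(1 + 11/6) = 17/6; numerator = -4(1) = -4; a_1 = (-4)/(17/6) = -24/17
  n = 2: D(2) = 2(2 + 11/6) = 23/3; numerator = -4(-24/17) + 1(1) = 113/17; a_2 = (113/17)/(23/3) = 339/391
  n = 3: D(3) = 3(3 + 11/6) = 29/2; numerator = -4(339/391) + 1(-24/17) = -1908/391; a_3 = (-1908/391)/(29/2) = -3816/11339
  n = 4: D(4) = 4(4 + 11/6) = 70/3; numerator = -4(-3816/11339) + 1(339/391) = 25095/11339; a_4 = (25095/11339)/(70/3) = 2151/22678

r = 4/3; a_0 = 1; a_1 = -24/17; a_2 = 339/391; a_3 = -3816/11339; a_4 = 2151/22678


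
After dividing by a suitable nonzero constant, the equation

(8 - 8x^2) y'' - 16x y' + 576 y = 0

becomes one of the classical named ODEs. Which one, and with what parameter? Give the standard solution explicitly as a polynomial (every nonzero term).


All three coefficients share the factor 8; dividing through by 8 gives  (1 - x^2) y'' - 2x y' + 72 y = 0.
This matches the Legendre equation (1 - x^2) y'' - 2x y' + n(n+1) y = 0 (note the -2x y' term) with n(n+1) = 72, so n = 8; the polynomial solution is P_8(x).
With y = sum_k a_k x^k, matching x^k gives (k+2)(k+1) a_{k+2} = [k(k+1) - n(n+1)] a_k = (k - 8)(k + 9) a_k. The right side vanishes at k = 8, so the series with the parity of 8 terminates at degree 8.
Standard normalization (P_n(1) = 1): leading coefficient (2n)!/(2^n (n!)^2) = 20922789888000/(256*1625702400) = 6435/128, so a_8 = 6435/128. Work downward with a_k = (k+1)(k+2) a_{k+2} / ((k - 8)(k + 9)):
  a_6 = (7)(8)(6435/128) / ((6 - 8)(6 + 9)) = (45045/16)/(-30) = -3003/32
  a_4 = (5)(6)(-3003/32) / ((4 - 8)(4 + 9)) = (-45045/16)/(-52) = 3465/64
  a_2 = (3)(4)(3465/64) / ((2 - 8)(2 + 9)) = (10395/16)/(-66) = -315/32
  a_0 = (1)(2)(-315/32) / ((0 - 8)(0 + 9)) = (-315/16)/(-72) = 35/128
Hence P_8(x) = 6435 x^8/128 - 3003 x^6/32 + 3465 x^4/64 - 315 x^2/32 + 35/128.

P_8(x); series = 6435 x^8/128 - 3003 x^6/32 + 3465 x^4/64 - 315 x^2/32 + 35/128


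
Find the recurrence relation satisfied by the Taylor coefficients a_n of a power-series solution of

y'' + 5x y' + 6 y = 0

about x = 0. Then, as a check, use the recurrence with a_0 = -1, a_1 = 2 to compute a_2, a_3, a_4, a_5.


Substitute y = sum_n a_n x^n.
y''(x) has coefficient (n+2)(n+1) a_{n+2} at x^n;
5 x y'(x) has coefficient 5 n a_n at x^n (shift);
6 y(x) has coefficient 6 a_n at x^n.
Matching x^n: (n+2)(n+1) a_{n+2} + (5n + 6) a_n = 0.
Thus a_{n+2} = (-5n - 6) / ((n+1)(n+2)) * a_n.

Check with a_0 = -1, a_1 = 2 (apply the recurrence for n = 0, 1, 2, 3): a_0 = -1, a_1 = 2, a_2 = 3, a_3 = -11/3, a_4 = -4, a_5 = 77/20.

a_(n+2) = (-5n - 6) / ((n+1)(n+2)) * a_n; check: a_0 = -1, a_1 = 2, a_2 = 3, a_3 = -11/3, a_4 = -4, a_5 = 77/20


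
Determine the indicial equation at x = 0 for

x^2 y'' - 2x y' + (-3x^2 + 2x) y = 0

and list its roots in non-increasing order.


Divide by x^2 to reach normal form y'' + P_1(x) y' + P_2(x) y = 0 with P_1(x) = -2/x and P_2(x) = -3 + 2/x.
x = 0 is a singular point because the y'-coefficient -2/x has a pole at x = 0 and the y-coefficient -3 + 2/x has a pole at x = 0.
It is a regular singular point because x P_1(x) = p(x) = -2 and x^2 P_2(x) = q(x) = -3x^2 + 2x are polynomials, hence analytic at x = 0.
p(0) = -2,  q(0) = 0.
Indicial equation: r(r-1) + p(0) r + q(0) = 0, i.e. r^2 + (p(0) - 1) r + q(0) = 0, i.e. r^2 - 3 r = 0.
Discriminant: (-3)^2 - 4(0) = 9, so r = (3 ± 3)/2.
Solving: r_1 = 3, r_2 = 0.

indicial: r^2 - 3 r = 0; roots r_1 = 3, r_2 = 0


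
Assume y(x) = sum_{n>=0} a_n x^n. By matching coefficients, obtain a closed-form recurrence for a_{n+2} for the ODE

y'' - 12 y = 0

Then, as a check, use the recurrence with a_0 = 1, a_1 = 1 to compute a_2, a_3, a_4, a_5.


Substitute y = sum_n a_n x^n into y'' + (const) y = 0.
y''(x) = sum_{n>=0} (n+2)(n+1) a_{n+2} x^n.
The ODE becomes sum_n [(n+2)(n+1) a_{n+2} - 12 a_n] x^n = 0.
Setting each coefficient to zero gives the recurrence:
  (n+2)(n+1) a_{n+2} - 12 a_n = 0,
  a_{n+2} = 12 / ((n+1)(n+2)) a_n.

Check with a_0 = 1, a_1 = 1 (apply the recurrence for n = 0, 1, 2, 3): a_0 = 1, a_1 = 1, a_2 = 6, a_3 = 2, a_4 = 6, a_5 = 6/5.

a_{n+2} = 12/((n+1)(n+2)) * a_n; check: a_0 = 1, a_1 = 1, a_2 = 6, a_3 = 2, a_4 = 6, a_5 = 6/5


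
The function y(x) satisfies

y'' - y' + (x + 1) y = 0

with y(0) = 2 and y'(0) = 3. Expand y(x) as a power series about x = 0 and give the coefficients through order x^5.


Ansatz: y(x) = sum_{n>=0} a_n x^n, so y'(x) = sum_{n>=1} n a_n x^(n-1) and y''(x) = sum_{n>=2} n(n-1) a_n x^(n-2).
Substitute into P(x) y'' + Q(x) y' + R(x) y = 0 with P(x) = 1, Q(x) = -1, R(x) = x + 1, and match powers of x.
Initial conditions: a_0 = 2, a_1 = 3.
Setting the coefficient of each power of x to zero and solving order by order (substituting the coefficients already found):
  x^0: 2 a_2 - a_1 + a_0 = 0  ->  2 a_2 = a_1 - a_0 = 1  ->  a_2 = 1/2
  x^1: 6 a_3 - 2 a_2 + a_1 + a_0 = 0  ->  6 a_3 = 2 a_2 - a_1 - a_0 = -4  ->  a_3 = -2/3
  x^2: 12 a_4 - 3 a_3 + a_2 + a_1 = 0  ->  12 a_4 = 3 a_3 - a_2 - a_1 = -11/2  ->  a_4 = -11/24
  x^3: 20 a_5 - 4 a_4 + a_3 + a_2 = 0  ->  20 a_5 = 4 a_4 - a_3 - a_2 = -5/3  ->  a_5 = -1/12
Truncated series: y(x) = 2 + 3 x + (1/2) x^2 - (2/3) x^3 - (11/24) x^4 - (1/12) x^5 + O(x^6).

a_0 = 2; a_1 = 3; a_2 = 1/2; a_3 = -2/3; a_4 = -11/24; a_5 = -1/12


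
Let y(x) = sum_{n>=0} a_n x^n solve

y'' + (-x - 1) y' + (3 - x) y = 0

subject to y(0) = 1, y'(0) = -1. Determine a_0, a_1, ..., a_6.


Ansatz: y(x) = sum_{n>=0} a_n x^n, so y'(x) = sum_{n>=1} n a_n x^(n-1) and y''(x) = sum_{n>=2} n(n-1) a_n x^(n-2).
Substitute into P(x) y'' + Q(x) y' + R(x) y = 0 with P(x) = 1, Q(x) = -x - 1, R(x) = 3 - x, and match powers of x.
Initial conditions: a_0 = 1, a_1 = -1.
Setting the coefficient of each power of x to zero and solving order by order (substituting the coefficients already found):
  x^0: 2 a_2 - a_1 + 3 a_0 = 0  ->  2 a_2 = a_1 - 3 a_0 = -4  ->  a_2 = -2
  x^1: 6 a_3 - 2 a_2 + 2 a_1 - a_0 = 0  ->  6 a_3 = 2 a_2 - 2 a_1 + a_0 = -1  ->  a_3 = -1/6
  x^2: 12 a_4 - 3 a_3 + a_2 - a_1 = 0  ->  12 a_4 = 3 a_3 - a_2 + a_1 = 1/2  ->  a_4 = 1/24
  x^3: 20 a_5 - 4 a_4 - a_2 = 0  ->  20 a_5 = 4 a_4 + a_2 = -11/6  ->  a_5 = -11/120
  x^4: 30 a_6 - 5 a_5 - a_4 - a_3 = 0  ->  30 a_6 = 5 a_5 + a_4 + a_3 = -7/12  ->  a_6 = -7/360
Truncated series: y(x) = 1 - x - 2 x^2 - (1/6) x^3 + (1/24) x^4 - (11/120) x^5 - (7/360) x^6 + O(x^7).

a_0 = 1; a_1 = -1; a_2 = -2; a_3 = -1/6; a_4 = 1/24; a_5 = -11/120; a_6 = -7/360


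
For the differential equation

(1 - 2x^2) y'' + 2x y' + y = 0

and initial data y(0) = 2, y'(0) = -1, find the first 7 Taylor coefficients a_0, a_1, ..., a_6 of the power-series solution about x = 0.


Ansatz: y(x) = sum_{n>=0} a_n x^n, so y'(x) = sum_{n>=1} n a_n x^(n-1) and y''(x) = sum_{n>=2} n(n-1) a_n x^(n-2).
Substitute into P(x) y'' + Q(x) y' + R(x) y = 0 with P(x) = 1 - 2x^2, Q(x) = 2x, R(x) = 1, and match powers of x.
Initial conditions: a_0 = 2, a_1 = -1.
Setting the coefficient of each power of x to zero and solving order by order (substituting the coefficients already found):
  x^0: 2 a_2 + a_0 = 0  ->  2 a_2 = -a_0 = -2  ->  a_2 = -1
  x^1: 6 a_3 + 3 a_1 = 0  ->  6 a_3 = -3 a_1 = 3  ->  a_3 = 1/2
  x^2: 12 a_4 + a_2 = 0  ->  12 a_4 = -a_2 = 1  ->  a_4 = 1/12
  x^3: 20 a_5 - 5 a_3 = 0  ->  20 a_5 = 5 a_3 = 5/2  ->  a_5 = 1/8
  x^4: 30 a_6 - 15 a_4 = 0  ->  30 a_6 = 15 a_4 = 5/4  ->  a_6 = 1/24
Truncated series: y(x) = 2 - x - x^2 + (1/2) x^3 + (1/12) x^4 + (1/8) x^5 + (1/24) x^6 + O(x^7).

a_0 = 2; a_1 = -1; a_2 = -1; a_3 = 1/2; a_4 = 1/12; a_5 = 1/8; a_6 = 1/24


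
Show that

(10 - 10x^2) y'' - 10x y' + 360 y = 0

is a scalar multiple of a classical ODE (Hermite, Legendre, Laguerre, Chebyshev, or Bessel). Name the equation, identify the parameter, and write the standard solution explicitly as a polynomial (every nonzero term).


All three coefficients share the factor 10; dividing through by 10 gives  (1 - x^2) y'' - x y' + 36 y = 0.
This matches the Chebyshev equation (1 - x^2) y'' - x y' + n^2 y = 0 (note the -x y' term, not -2x y') with n^2 = 36, so n = 6; the polynomial solution is T_6(x).
With y = sum_k a_k x^k, matching x^k gives (k+2)(k+1) a_{k+2} = (k^2 - n^2) a_k = (k - 6)(k + 6) a_k. The right side vanishes at k = 6, so the series with the parity of 6 terminates at degree 6.
Standard normalization: leading coefficient of T_n is 2^(n-1), so a_6 = 2^5 = 32. Work downward with a_k = (k+1)(k+2) a_{k+2} / ((k - 6)(k + 6)):
  a_4 = (5)(6)(32) / ((4 - 6)(4 + 6)) = 960/(-20) = -48
  a_2 = (3)(4)(-48) / ((2 - 6)(2 + 6)) = -576/(-32) = 18
  a_0 = (1)(2)(18) / ((0 - 6)(0 + 6)) = 36/(-36) = -1
Hence T_6(x) = 32 x^6 - 48 x^4 + 18 x^2 - 1.

T_6(x); series = 32 x^6 - 48 x^4 + 18 x^2 - 1


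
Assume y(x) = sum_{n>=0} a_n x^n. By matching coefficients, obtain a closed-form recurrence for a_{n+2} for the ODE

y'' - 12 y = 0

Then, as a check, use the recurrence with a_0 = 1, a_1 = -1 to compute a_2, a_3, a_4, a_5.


Substitute y = sum_n a_n x^n into y'' + (const) y = 0.
y''(x) = sum_{n>=0} (n+2)(n+1) a_{n+2} x^n.
The ODE becomes sum_n [(n+2)(n+1) a_{n+2} - 12 a_n] x^n = 0.
Setting each coefficient to zero gives the recurrence:
  (n+2)(n+1) a_{n+2} - 12 a_n = 0,
  a_{n+2} = 12 / ((n+1)(n+2)) a_n.

Check with a_0 = 1, a_1 = -1 (apply the recurrence for n = 0, 1, 2, 3): a_0 = 1, a_1 = -1, a_2 = 6, a_3 = -2, a_4 = 6, a_5 = -6/5.

a_{n+2} = 12/((n+1)(n+2)) * a_n; check: a_0 = 1, a_1 = -1, a_2 = 6, a_3 = -2, a_4 = 6, a_5 = -6/5


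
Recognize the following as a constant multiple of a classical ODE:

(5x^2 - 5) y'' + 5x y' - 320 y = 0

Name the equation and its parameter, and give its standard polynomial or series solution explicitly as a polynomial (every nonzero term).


All three coefficients share the factor -5; dividing through by -5 gives  (1 - x^2) y'' - x y' + 64 y = 0.
This matches the Chebyshev equation (1 - x^2) y'' - x y' + n^2 y = 0 (note the -x y' term, not -2x y') with n^2 = 64, so n = 8; the polynomial solution is T_8(x).
With y = sum_k a_k x^k, matching x^k gives (k+2)(k+1) a_{k+2} = (k^2 - n^2) a_k = (k - 8)(k + 8) a_k. The right side vanishes at k = 8, so the series with the parity of 8 terminates at degree 8.
Standard normalization: leading coefficient of T_n is 2^(n-1), so a_8 = 2^7 = 128. Work downward with a_k = (k+1)(k+2) a_{k+2} / ((k - 8)(k + 8)):
  a_6 = (7)(8)(128) / ((6 - 8)(6 + 8)) = 7168/(-28) = -256
  a_4 = (5)(6)(-256) / ((4 - 8)(4 + 8)) = -7680/(-48) = 160
  a_2 = (3)(4)(160) / ((2 - 8)(2 + 8)) = 1920/(-60) = -32
  a_0 = (1)(2)(-32) / ((0 - 8)(0 + 8)) = -64/(-64) = 1
Hence T_8(x) = 128 x^8 - 256 x^6 + 160 x^4 - 32 x^2 + 1.

T_8(x); series = 128 x^8 - 256 x^6 + 160 x^4 - 32 x^2 + 1


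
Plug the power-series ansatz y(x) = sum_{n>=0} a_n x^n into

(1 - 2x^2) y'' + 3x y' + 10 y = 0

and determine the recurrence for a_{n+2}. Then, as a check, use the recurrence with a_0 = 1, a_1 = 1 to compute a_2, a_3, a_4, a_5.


Substitute y = sum_n a_n x^n.
(1 - 2 x^2) y'' contributes (n+2)(n+1) a_{n+2} - 2 n(n-1) a_n at x^n.
3 x y'(x) contributes 3 n a_n at x^n.
10 y(x) contributes 10 a_n at x^n.
Matching x^n: (n+2)(n+1) a_{n+2} + (-2 n(n-1) + 3 n + 10) a_n = 0.
Thus a_{n+2} = (2 n(n-1) - 3 n - 10) / ((n+1)(n+2)) * a_n.

Check with a_0 = 1, a_1 = 1 (apply the recurrence for n = 0, 1, 2, 3): a_0 = 1, a_1 = 1, a_2 = -5, a_3 = -13/6, a_4 = 5, a_5 = 91/120.

a_(n+2) = (2 n(n-1) - 3 n - 10) / ((n+1)(n+2)) * a_n; check: a_0 = 1, a_1 = 1, a_2 = -5, a_3 = -13/6, a_4 = 5, a_5 = 91/120


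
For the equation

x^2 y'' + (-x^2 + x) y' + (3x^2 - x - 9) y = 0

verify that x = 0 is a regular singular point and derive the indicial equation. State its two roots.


Divide by x^2 to reach normal form y'' + P_1(x) y' + P_2(x) y = 0 with P_1(x) = -1 + 1/x and P_2(x) = 3 - 1/x - 9/x^2.
x = 0 is a singular point because the y'-coefficient -1 + 1/x has a pole at x = 0 and the y-coefficient 3 - 1/x - 9/x^2 has a pole at x = 0.
It is a regular singular point because x P_1(x) = p(x) = 1 - x and x^2 P_2(x) = q(x) = 3x^2 - x - 9 are polynomials, hence analytic at x = 0.
p(0) = 1,  q(0) = -9.
Indicial equation: r(r-1) + p(0) r + q(0) = 0, i.e. r^2 + (p(0) - 1) r + q(0) = 0, i.e. r^2 - 9 = 0.
Discriminant: (0)^2 - 4(-9) = 36, so r = (0 ± 6)/2.
Solving: r_1 = 3, r_2 = -3.

indicial: r^2 - 9 = 0; roots r_1 = 3, r_2 = -3


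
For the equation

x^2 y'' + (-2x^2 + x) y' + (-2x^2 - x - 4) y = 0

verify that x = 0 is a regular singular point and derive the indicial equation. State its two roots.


Divide by x^2 to reach normal form y'' + P_1(x) y' + P_2(x) y = 0 with P_1(x) = -2 + 1/x and P_2(x) = -2 - 1/x - 4/x^2.
x = 0 is a singular point because the y'-coefficient -2 + 1/x has a pole at x = 0 and the y-coefficient -2 - 1/x - 4/x^2 has a pole at x = 0.
It is a regular singular point because x P_1(x) = p(x) = 1 - 2x and x^2 P_2(x) = q(x) = -2x^2 - x - 4 are polynomials, hence analytic at x = 0.
p(0) = 1,  q(0) = -4.
Indicial equation: r(r-1) + p(0) r + q(0) = 0, i.e. r^2 + (p(0) - 1) r + q(0) = 0, i.e. r^2 - 4 = 0.
Discriminant: (0)^2 - 4(-4) = 16, so r = (0 ± 4)/2.
Solving: r_1 = 2, r_2 = -2.

indicial: r^2 - 4 = 0; roots r_1 = 2, r_2 = -2


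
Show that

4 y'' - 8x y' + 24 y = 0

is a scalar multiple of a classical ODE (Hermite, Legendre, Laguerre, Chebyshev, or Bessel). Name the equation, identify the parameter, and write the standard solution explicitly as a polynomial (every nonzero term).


All three coefficients share the factor 4; dividing through by 4 gives  y'' - 2x y' + 6 y = 0.
This matches the Hermite equation y'' - 2x y' + 2n y = 0 with 2n = 6, so n = 3; the polynomial solution is H_3(x).
With y = sum_k a_k x^k, matching x^k gives (k+2)(k+1) a_{k+2} = 2(k - n) a_k = 2(k - 3) a_k. The right side vanishes at k = 3, so the series with the parity of 3 terminates at degree 3.
Standard normalization: leading coefficient of H_n is 2^n, so a_3 = 2^3 = 8. Work downward with a_k = (k+1)(k+2) a_{k+2} / (2(k - n)):
  a_1 = (2)(3)(8) / (2(1 - 3)) = 48/(-4) = -12
Hence H_3(x) = 8 x^3 - 12 x.

H_3(x); series = 8 x^3 - 12 x


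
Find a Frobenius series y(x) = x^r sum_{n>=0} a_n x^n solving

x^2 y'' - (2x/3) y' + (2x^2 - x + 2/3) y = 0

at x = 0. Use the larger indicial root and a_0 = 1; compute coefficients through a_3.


Write in Frobenius form y'' + (p(x)/x) y' + (q(x)/x^2) y = 0:
  p(x) = -2/3,  q(x) = 2x^2 - x + 2/3.
Indicial equation: r(r-1) + (-2/3) r + (2/3) = 0 -> roots r_1 = 1, r_2 = 2/3.
Take r = r_1 = 1. Let y(x) = x^r sum_{n>=0} a_n x^n with a_0 = 1.
Substitute y = x^r sum a_n x^n and match x^{r+n}. The recurrence is
  D(n) a_n - 1 a_{n-1} + 2 a_{n-2} = 0,  where D(n) = (r+n)(r+n-1) + (-2/3)(r+n) + (2/3).
  a_n = [1 a_{n-1} - 2 a_{n-2}] / D(n).
Since the indicial polynomial factors as (r - r_1)(r - r_2), D(n) = (r_1 + n - r_1)(r_1 + n - r_2) = n(n + 1/3).
Evaluating step by step (a_0 = 1):
  n = 1: D(1) = 1(1 + 1/3) = 4/3; numerator = 1(1) = 1; a_1 = (1)/(4/3) = 3/4
  n = 2: D(2) = 2(2 + 1/3) = 14/3; numerator = 1(3/4) - 2(1) = -5/4; a_2 = (-5/4)/(14/3) = -15/56
  n = 3: D(3) = 3(3 + 1/3) = 10; numerator = 1(-15/56) - 2(3/4) = -99/56; a_3 = (-99/56)/(10) = -99/560

r = 1; a_0 = 1; a_1 = 3/4; a_2 = -15/56; a_3 = -99/560


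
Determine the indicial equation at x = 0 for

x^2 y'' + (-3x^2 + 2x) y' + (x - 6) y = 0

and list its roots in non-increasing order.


Divide by x^2 to reach normal form y'' + P_1(x) y' + P_2(x) y = 0 with P_1(x) = -3 + 2/x and P_2(x) = 1/x - 6/x^2.
x = 0 is a singular point because the y'-coefficient -3 + 2/x has a pole at x = 0 and the y-coefficient 1/x - 6/x^2 has a pole at x = 0.
It is a regular singular point because x P_1(x) = p(x) = 2 - 3x and x^2 P_2(x) = q(x) = x - 6 are polynomials, hence analytic at x = 0.
p(0) = 2,  q(0) = -6.
Indicial equation: r(r-1) + p(0) r + q(0) = 0, i.e. r^2 + (p(0) - 1) r + q(0) = 0, i.e. r^2 + 1 r - 6 = 0.
Discriminant: (1)^2 - 4(-6) = 25, so r = (-1 ± 5)/2.
Solving: r_1 = 2, r_2 = -3.

indicial: r^2 + 1 r - 6 = 0; roots r_1 = 2, r_2 = -3


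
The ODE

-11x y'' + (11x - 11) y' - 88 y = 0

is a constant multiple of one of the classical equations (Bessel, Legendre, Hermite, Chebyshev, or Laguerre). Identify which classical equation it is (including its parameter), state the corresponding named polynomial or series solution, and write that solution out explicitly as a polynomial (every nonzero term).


All three coefficients share the factor -11; dividing through by -11 gives  x y'' + (1 - x) y' + 8 y = 0.
This matches the Laguerre equation x y'' + (1 - x) y' + n y = 0 with n = 8; the polynomial solution is L_8(x).
With y = sum_k a_k x^k, matching x^k gives (k+1)k a_{k+1} + (k+1) a_{k+1} - k a_k + n a_k = 0, i.e. (k+1)^2 a_{k+1} = (k - n) a_k = (k - 8) a_k. The right side vanishes at k = 8, so the series terminates at degree 8.
Standard normalization L_n(0) = 1 gives a_0 = 1. Work upward with a_{k+1} = (k - 8) a_k / (k+1)^2:
  a_1 = (0 - 8)(1) / 1^2 = -8/1 = -8
  a_2 = (1 - 8)(-8) / 2^2 = 56/4 = 14
  a_3 = (2 - 8)(14) / 3^2 = -84/9 = -28/3
  a_4 = (3 - 8)(-28/3) / 4^2 = (140/3)/16 = 35/12
  a_5 = (4 - 8)(35/12) / 5^2 = (-35/3)/25 = -7/15
  a_6 = (5 - 8)(-7/15) / 6^2 = (7/5)/36 = 7/180
  a_7 = (6 - 8)(7/180) / 7^2 = (-7/90)/49 = -1/630
  a_8 = (7 - 8)(-1/630) / 8^2 = (1/630)/64 = 1/40320
Hence L_8(x) = x^8/40320 - x^7/630 + 7 x^6/180 - 7 x^5/15 + 35 x^4/12 - 28 x^3/3 + 14 x^2 - 8 x + 1.

L_8(x); series = x^8/40320 - x^7/630 + 7 x^6/180 - 7 x^5/15 + 35 x^4/12 - 28 x^3/3 + 14 x^2 - 8 x + 1


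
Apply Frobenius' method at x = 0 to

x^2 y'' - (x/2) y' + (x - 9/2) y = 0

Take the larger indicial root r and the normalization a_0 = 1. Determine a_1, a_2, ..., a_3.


Write in Frobenius form y'' + (p(x)/x) y' + (q(x)/x^2) y = 0:
  p(x) = -1/2,  q(x) = x - 9/2.
Indicial equation: r(r-1) + (-1/2) r + (-9/2) = 0 -> roots r_1 = 3, r_2 = -3/2.
Take r = r_1 = 3. Let y(x) = x^r sum_{n>=0} a_n x^n with a_0 = 1.
Substitute y = x^r sum a_n x^n and match x^{r+n}. The recurrence is
  D(n) a_n + 1 a_{n-1} = 0,  where D(n) = (r+n)(r+n-1) + (-1/2)(r+n) + (-9/2).
  a_n = -1 / D(n) * a_{n-1}.
Since the indicial polynomial factors as (r - r_1)(r - r_2), D(n) = (r_1 + n - r_1)(r_1 + n - r_2) = n(n + 9/2).
Evaluating step by step (a_0 = 1):
  n = 1: D(1) = 1(1 + 9/2) = 11/2; numerator = -1(1) = -1; a_1 = (-1)/(11/2) = -2/11
  n = 2: D(2) = 2(2 + 9/2) = 13; numerator = -1(-2/11) = 2/11; a_2 = (2/11)/(13) = 2/143
  n = 3: D(3) = 3(3 + 9/2) = 45/2; numerator = -1(2/143) = -2/143; a_3 = (-2/143)/(45/2) = -4/6435

r = 3; a_0 = 1; a_1 = -2/11; a_2 = 2/143; a_3 = -4/6435


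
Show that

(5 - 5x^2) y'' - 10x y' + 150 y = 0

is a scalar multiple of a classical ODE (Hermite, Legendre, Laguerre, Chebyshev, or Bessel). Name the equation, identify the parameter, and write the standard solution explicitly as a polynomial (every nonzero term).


All three coefficients share the factor 5; dividing through by 5 gives  (1 - x^2) y'' - 2x y' + 30 y = 0.
This matches the Legendre equation (1 - x^2) y'' - 2x y' + n(n+1) y = 0 (note the -2x y' term) with n(n+1) = 30, so n = 5; the polynomial solution is P_5(x).
With y = sum_k a_k x^k, matching x^k gives (k+2)(k+1) a_{k+2} = [k(k+1) - n(n+1)] a_k = (k - 5)(k + 6) a_k. The right side vanishes at k = 5, so the series with the parity of 5 terminates at degree 5.
Standard normalization (P_n(1) = 1): leading coefficient (2n)!/(2^n (n!)^2) = 3628800/(32*14400) = 63/8, so a_5 = 63/8. Work downward with a_k = (k+1)(k+2) a_{k+2} / ((k - 5)(k + 6)):
  a_3 = (4)(5)(63/8) / ((3 - 5)(3 + 6)) = (315/2)/(-18) = -35/4
  a_1 = (2)(3)(-35/4) / ((1 - 5)(1 + 6)) = (-105/2)/(-28) = 15/8
Hence P_5(x) = 63 x^5/8 - 35 x^3/4 + 15 x/8.

P_5(x); series = 63 x^5/8 - 35 x^3/4 + 15 x/8


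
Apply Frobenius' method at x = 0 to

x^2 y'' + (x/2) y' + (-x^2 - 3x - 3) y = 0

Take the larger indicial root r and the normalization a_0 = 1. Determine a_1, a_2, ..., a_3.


Write in Frobenius form y'' + (p(x)/x) y' + (q(x)/x^2) y = 0:
  p(x) = 1/2,  q(x) = -x^2 - 3x - 3.
Indicial equation: r(r-1) + (1/2) r + (-3) = 0 -> roots r_1 = 2, r_2 = -3/2.
Take r = r_1 = 2. Let y(x) = x^r sum_{n>=0} a_n x^n with a_0 = 1.
Substitute y = x^r sum a_n x^n and match x^{r+n}. The recurrence is
  D(n) a_n - 3 a_{n-1} - 1 a_{n-2} = 0,  where D(n) = (r+n)(r+n-1) + (1/2)(r+n) + (-3).
  a_n = [3 a_{n-1} + 1 a_{n-2}] / D(n).
Since the indicial polynomial factors as (r - r_1)(r - r_2), D(n) = (r_1 + n - r_1)(r_1 + n - r_2) = n(n + 7/2).
Evaluating step by step (a_0 = 1):
  n = 1: D(1) = 1(1 + 7/2) = 9/2; numerator = 3(1) = 3; a_1 = (3)/(9/2) = 2/3
  n = 2: D(2) = 2(2 + 7/2) = 11; numerator = 3(2/3) + 1(1) = 3; a_2 = (3)/(11) = 3/11
  n = 3: D(3) = 3(3 + 7/2) = 39/2; numerator = 3(3/11) + 1(2/3) = 49/33; a_3 = (49/33)/(39/2) = 98/1287

r = 2; a_0 = 1; a_1 = 2/3; a_2 = 3/11; a_3 = 98/1287


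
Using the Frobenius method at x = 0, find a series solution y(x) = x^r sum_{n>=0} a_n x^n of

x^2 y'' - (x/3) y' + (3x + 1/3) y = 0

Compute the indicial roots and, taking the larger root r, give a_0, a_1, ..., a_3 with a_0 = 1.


Write in Frobenius form y'' + (p(x)/x) y' + (q(x)/x^2) y = 0:
  p(x) = -1/3,  q(x) = 3x + 1/3.
Indicial equation: r(r-1) + (-1/3) r + (1/3) = 0 -> roots r_1 = 1, r_2 = 1/3.
Take r = r_1 = 1. Let y(x) = x^r sum_{n>=0} a_n x^n with a_0 = 1.
Substitute y = x^r sum a_n x^n and match x^{r+n}. The recurrence is
  D(n) a_n + 3 a_{n-1} = 0,  where D(n) = (r+n)(r+n-1) + (-1/3)(r+n) + (1/3).
  a_n = -3 / D(n) * a_{n-1}.
Since the indicial polynomial factors as (r - r_1)(r - r_2), D(n) = (r_1 + n - r_1)(r_1 + n - r_2) = n(n + 2/3).
Evaluating step by step (a_0 = 1):
  n = 1: D(1) = 1(1 + 2/3) = 5/3; numerator = -3(1) = -3; a_1 = (-3)/(5/3) = -9/5
  n = 2: D(2) = 2(2 + 2/3) = 16/3; numerator = -3(-9/5) = 27/5; a_2 = (27/5)/(16/3) = 81/80
  n = 3: D(3) = 3(3 + 2/3) = 11; numerator = -3(81/80) = -243/80; a_3 = (-243/80)/(11) = -243/880

r = 1; a_0 = 1; a_1 = -9/5; a_2 = 81/80; a_3 = -243/880
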